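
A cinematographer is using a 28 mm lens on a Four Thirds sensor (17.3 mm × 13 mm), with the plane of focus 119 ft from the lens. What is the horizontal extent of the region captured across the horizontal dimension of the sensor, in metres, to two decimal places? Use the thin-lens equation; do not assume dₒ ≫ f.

22.39 m

dₒ: 119 ft × 304.8 mm/ft = 36271.20 mm.
Similar triangles through the lens centre give W/dₒ = w/dᵢ; with 1/f = 1/dₒ + 1/dᵢ this gives W = w·(dₒ − f)/f.
W = 17.3 mm × (36271.2 − 28) / 28 = 17.3 × 1294.4000 ≈ 22393.119 mm = 22.3931 m.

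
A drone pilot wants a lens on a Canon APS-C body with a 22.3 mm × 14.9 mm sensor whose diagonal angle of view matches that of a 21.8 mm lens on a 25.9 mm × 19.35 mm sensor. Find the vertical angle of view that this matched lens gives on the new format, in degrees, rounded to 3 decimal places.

Sensor diagonal = √(25.9² + 19.35²) = √1045.2325 ≈ 32.3301 mm.
Sensor diagonal = √(22.3² + 14.9²) = √719.3000 ≈ 26.8198 mm.
Equal diagonal AOV ⇒ f₂ = f₁ · 26.8198/32.3301 = 21.8 × 0.82956 ≈ 18.0844 mm.
Vertical AOV on the new format = 2·arctan(14.9 / (2 × 18.0844)) = 2·arctan(0.41196) ≈ 44.7790°.

44.779°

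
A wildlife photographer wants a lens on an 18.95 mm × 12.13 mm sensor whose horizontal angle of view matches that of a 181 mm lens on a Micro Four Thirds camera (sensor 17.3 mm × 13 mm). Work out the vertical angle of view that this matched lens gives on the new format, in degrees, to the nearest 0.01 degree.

Equal horizontal AOV ⇒ f₂ = f₁ · 18.95/17.3 = 181 × 1.09538 ≈ 198.2630 mm.
Vertical AOV on the new format = 2·arctan(12.13 / (2 × 198.2630)) = 2·arctan(0.03059) ≈ 3.5043°.

3.50°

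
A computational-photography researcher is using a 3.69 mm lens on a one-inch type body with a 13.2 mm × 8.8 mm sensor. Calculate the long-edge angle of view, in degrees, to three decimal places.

Angle of view α = 2·arctan(w/2f) with w = 13.2 mm and f = 3.69 mm.
w/2f = 1.78862; arctan(1.78862) ≈ 60.7908°, so α ≈ 121.5817°.

121.582°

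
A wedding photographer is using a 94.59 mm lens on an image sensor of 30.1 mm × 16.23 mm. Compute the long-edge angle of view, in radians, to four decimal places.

Angle of view α = 2·arctan(w/2f) with w = 30.1 mm and f = 94.59 mm.
w/2f = 0.15911; arctan(0.15911) ≈ 0.1578 rad, so α ≈ 0.3156 rad.

0.3156 rad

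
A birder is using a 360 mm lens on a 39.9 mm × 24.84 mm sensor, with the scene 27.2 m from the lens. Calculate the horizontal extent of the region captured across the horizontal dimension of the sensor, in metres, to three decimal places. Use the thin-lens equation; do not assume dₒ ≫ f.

dₒ: 27.2 m = 27200 mm.
Similar triangles through the lens centre give W/dₒ = w/dᵢ; with 1/f = 1/dₒ + 1/dᵢ this gives W = w·(dₒ − f)/f.
W = 39.9 mm × (27200 − 360) / 360 = 39.9 × 74.5556 ≈ 2974.767 mm = 2.97477 m.

2.975 m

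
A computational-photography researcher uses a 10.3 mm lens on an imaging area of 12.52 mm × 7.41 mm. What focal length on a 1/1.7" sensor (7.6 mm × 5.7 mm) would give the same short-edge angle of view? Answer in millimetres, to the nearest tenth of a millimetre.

Equal angle of view means equal height/f ratio, so f₂ = f₁ · (height₂/height₁) = 10.3 × 5.7/7.41.
f₂ = 10.3 × 0.76923 ≈ 7.923 mm.

7.9 mm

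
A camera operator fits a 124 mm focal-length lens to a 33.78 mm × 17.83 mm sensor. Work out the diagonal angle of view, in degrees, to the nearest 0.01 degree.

17.51°

Sensor diagonal = √(33.78² + 17.83²) = √1458.9973 ≈ 38.1968 mm.
Angle of view α = 2·arctan(d/2f) with d = 38.1968 mm and f = 124 mm.
d/2f = 0.15402; arctan(0.15402) ≈ 8.7559°, so α ≈ 17.5117°.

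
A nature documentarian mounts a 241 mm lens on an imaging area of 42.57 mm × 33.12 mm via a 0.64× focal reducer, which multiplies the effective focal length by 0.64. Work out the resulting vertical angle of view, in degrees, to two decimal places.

Effective focal length f = 241 × 0.64 = 154.24 mm.
α = 2·arctan(33.12 / (2 × 154.24)) = 2·arctan(0.10737) ≈ 12.2562°.

12.26°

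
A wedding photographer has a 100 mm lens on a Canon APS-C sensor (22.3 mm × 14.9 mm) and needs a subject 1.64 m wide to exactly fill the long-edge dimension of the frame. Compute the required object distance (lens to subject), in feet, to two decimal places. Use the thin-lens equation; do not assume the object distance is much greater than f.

24.46 ft

W: 1.64 m = 1640 mm.
Magnification m = w/W = dᵢ/dₒ; combined with 1/f = 1/dₒ + 1/dᵢ this gives dₒ = f·(1 + W/w).
dₒ = 100 mm × (1 + 1640/22.3) = 100 × 74.5426 ≈ 7454.260 mm = 7454.260/304.8 ft = 24.4562 ft.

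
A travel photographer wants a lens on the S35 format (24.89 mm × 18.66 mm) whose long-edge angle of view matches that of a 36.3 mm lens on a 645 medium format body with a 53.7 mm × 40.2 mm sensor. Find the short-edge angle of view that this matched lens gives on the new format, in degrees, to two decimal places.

58.02°

Equal long-edge AOV ⇒ f₂ = f₁ · 24.89/53.7 = 36.3 × 0.46350 ≈ 16.8251 mm.
Short-edge AOV on the new format = 2·arctan(18.66 / (2 × 16.8251)) = 2·arctan(0.55453) ≈ 58.0193°.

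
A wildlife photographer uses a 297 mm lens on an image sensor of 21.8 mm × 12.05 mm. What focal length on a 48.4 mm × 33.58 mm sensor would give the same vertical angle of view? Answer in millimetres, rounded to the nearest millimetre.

Equal angle of view means equal height/f ratio, so f₂ = f₁ · (height₂/height₁) = 297 × 33.58/12.05.
f₂ = 297 × 2.78672 ≈ 827.656 mm.

828 mm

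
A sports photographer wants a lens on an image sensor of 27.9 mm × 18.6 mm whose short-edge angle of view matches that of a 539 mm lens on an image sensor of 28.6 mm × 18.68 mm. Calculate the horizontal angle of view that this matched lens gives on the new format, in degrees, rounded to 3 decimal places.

2.978°

Equal short-edge AOV ⇒ f₂ = f₁ · 18.6/18.68 = 539 × 0.99572 ≈ 536.6916 mm.
Horizontal AOV on the new format = 2·arctan(27.9 / (2 × 536.6916)) = 2·arctan(0.02599) ≈ 2.9779°.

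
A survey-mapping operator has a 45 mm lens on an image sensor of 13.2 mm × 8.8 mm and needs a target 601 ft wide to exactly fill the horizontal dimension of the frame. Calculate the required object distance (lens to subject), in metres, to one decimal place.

624.5 m

W: 601 ft × 304.8 mm/ft = 183184.79 mm.
Magnification m = w/W = dᵢ/dₒ; combined with 1/f = 1/dₒ + 1/dᵢ this gives dₒ = f·(1 + W/w).
dₒ = 45 mm × (1 + 183185/13.2) = 45 × 13878.6359 ≈ 624538.616 mm = 624.539 m.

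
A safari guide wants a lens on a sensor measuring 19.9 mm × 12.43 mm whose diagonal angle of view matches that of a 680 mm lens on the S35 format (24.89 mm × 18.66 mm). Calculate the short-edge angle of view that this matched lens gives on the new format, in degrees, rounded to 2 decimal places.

Sensor diagonal = √(24.89² + 18.66²) = √967.7077 ≈ 31.1080 mm.
Sensor diagonal = √(19.9² + 12.43²) = √550.5149 ≈ 23.4631 mm.
Equal diagonal AOV ⇒ f₂ = f₁ · 23.4631/31.1080 = 680 × 0.75425 ≈ 512.8866 mm.
Short-edge AOV on the new format = 2·arctan(12.43 / (2 × 512.8866)) = 2·arctan(0.01212) ≈ 1.3885°.

1.39°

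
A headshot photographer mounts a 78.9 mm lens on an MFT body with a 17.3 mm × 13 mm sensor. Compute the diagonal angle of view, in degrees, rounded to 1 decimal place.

15.6°

Sensor diagonal = √(17.3² + 13²) = √468.2900 ≈ 21.6400 mm.
Angle of view α = 2·arctan(d/2f) with d = 21.6400 mm and f = 78.9 mm.
d/2f = 0.13714; arctan(0.13714) ≈ 7.8086°, so α ≈ 15.6172°.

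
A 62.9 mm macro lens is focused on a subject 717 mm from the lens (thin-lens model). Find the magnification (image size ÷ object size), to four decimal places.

Thin lens: 1/f = 1/dₒ + 1/dᵢ → 1/dᵢ = 1/62.9 − 1/717 = 0.0145036 mm⁻¹, so dᵢ ≈ 68.9486 mm.
Magnification m = dᵢ/dₒ = 68.9486/717 ≈ 0.09616.

0.0962×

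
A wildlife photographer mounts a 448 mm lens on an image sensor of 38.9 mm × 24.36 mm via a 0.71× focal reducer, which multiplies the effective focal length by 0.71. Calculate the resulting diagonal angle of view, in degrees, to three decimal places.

Effective focal length f = 448 × 0.71 = 318.08 mm.
Sensor diagonal = √(38.9² + 24.36²) = √2106.6196 ≈ 45.8979 mm.
α = 2·arctan(45.898 / (2 × 318.08)) = 2·arctan(0.07215) ≈ 8.2533°.

8.253°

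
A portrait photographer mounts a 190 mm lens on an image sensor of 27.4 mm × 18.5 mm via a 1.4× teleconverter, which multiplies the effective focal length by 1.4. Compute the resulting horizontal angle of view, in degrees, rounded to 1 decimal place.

5.9°

Effective focal length f = 190 × 1.4 = 266 mm.
α = 2·arctan(27.4 / (2 × 266)) = 2·arctan(0.05150) ≈ 5.8967°.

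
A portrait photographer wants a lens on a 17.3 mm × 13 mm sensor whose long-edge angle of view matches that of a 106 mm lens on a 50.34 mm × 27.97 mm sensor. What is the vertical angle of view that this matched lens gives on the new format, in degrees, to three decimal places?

20.234°

Equal long-edge AOV ⇒ f₂ = f₁ · 17.3/50.34 = 106 × 0.34366 ≈ 36.4283 mm.
Vertical AOV on the new format = 2·arctan(13 / (2 × 36.4283)) = 2·arctan(0.17843) ≈ 20.2339°.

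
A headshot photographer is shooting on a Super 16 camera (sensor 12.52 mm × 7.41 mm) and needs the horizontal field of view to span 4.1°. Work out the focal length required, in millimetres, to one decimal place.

From α = 2·arctan(w/2f) we get f = w / (2·tan(α/2)).
With w = 12.52 mm and α/2 = 2.05°, tan(α/2) ≈ 0.03579, so f ≈ 12.52 / 0.07159 ≈ 174.8871 mm.

174.9 mm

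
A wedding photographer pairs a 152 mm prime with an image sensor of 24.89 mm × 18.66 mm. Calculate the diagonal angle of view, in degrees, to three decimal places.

Sensor diagonal = √(24.89² + 18.66²) = √967.7077 ≈ 31.1080 mm.
Angle of view α = 2·arctan(d/2f) with d = 31.1080 mm and f = 152 mm.
d/2f = 0.10233; arctan(0.10233) ≈ 5.8427°, so α ≈ 11.6854°.

11.685°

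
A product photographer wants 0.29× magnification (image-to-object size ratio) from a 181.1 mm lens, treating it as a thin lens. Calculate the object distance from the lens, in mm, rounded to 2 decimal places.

With m = dᵢ/dₒ and 1/f = 1/dₒ + 1/dᵢ, substituting dᵢ = m·dₒ gives 1/f = (1 + 1/m)/dₒ, hence dₒ = f·(1 + 1/m).
dₒ = 181.1 × (1 + 1/0.29) = 181.1 × 4.44828 ≈ 805.583 mm.

805.58 mm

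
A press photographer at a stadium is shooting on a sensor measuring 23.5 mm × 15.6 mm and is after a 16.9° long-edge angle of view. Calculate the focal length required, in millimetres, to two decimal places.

From α = 2·arctan(w/2f) we get f = w / (2·tan(α/2)).
With w = 23.5 mm and α/2 = 8.45°, tan(α/2) ≈ 0.14856, so f ≈ 23.5 / 0.29712 ≈ 79.0932 mm.

79.09 mm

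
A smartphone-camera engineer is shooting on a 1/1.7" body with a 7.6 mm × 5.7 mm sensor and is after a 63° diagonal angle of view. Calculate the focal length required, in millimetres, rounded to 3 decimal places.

7.751 mm

Sensor diagonal = √(7.6² + 5.7²) = √90.2500 ≈ 9.5000 mm.
From α = 2·arctan(d/2f) we get f = d / (2·tan(α/2)).
With d = 9.5000 mm and α/2 = 31.5°, tan(α/2) ≈ 0.61280, so f ≈ 9.5000 / 1.22560 ≈ 7.7513 mm.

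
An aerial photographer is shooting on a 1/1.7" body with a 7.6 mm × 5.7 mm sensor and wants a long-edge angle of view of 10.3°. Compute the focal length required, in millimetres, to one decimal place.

42.2 mm

From α = 2·arctan(w/2f) we get f = w / (2·tan(α/2)).
With w = 7.6 mm and α/2 = 5.15°, tan(α/2) ≈ 0.09013, so f ≈ 7.6 / 0.18025 ≈ 42.1626 mm.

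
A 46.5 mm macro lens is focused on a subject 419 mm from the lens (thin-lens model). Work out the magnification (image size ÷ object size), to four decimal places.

Thin lens: 1/f = 1/dₒ + 1/dᵢ → 1/dᵢ = 1/46.5 − 1/419 = 0.0191187 mm⁻¹, so dᵢ ≈ 52.3047 mm.
Magnification m = dᵢ/dₒ = 52.3047/419 ≈ 0.12483.

0.1248×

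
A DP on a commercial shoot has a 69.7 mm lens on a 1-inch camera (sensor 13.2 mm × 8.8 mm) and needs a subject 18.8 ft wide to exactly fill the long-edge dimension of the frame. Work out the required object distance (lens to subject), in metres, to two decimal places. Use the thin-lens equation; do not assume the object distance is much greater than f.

30.33 m

W: 18.8 ft × 304.8 mm/ft = 5730.24 mm.
Magnification m = w/W = dᵢ/dₒ; combined with 1/f = 1/dₒ + 1/dᵢ this gives dₒ = f·(1 + W/w).
dₒ = 69.7 mm × (1 + 5730.24/13.2) = 69.7 × 435.1091 ≈ 30327.103 mm = 30.3271 m.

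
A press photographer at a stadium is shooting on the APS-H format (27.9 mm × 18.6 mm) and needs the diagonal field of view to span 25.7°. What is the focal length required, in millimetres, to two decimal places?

73.50 mm

Sensor diagonal = √(27.9² + 18.6²) = √1124.3700 ≈ 33.5316 mm.
From α = 2·arctan(d/2f) we get f = d / (2·tan(α/2)).
With d = 33.5316 mm and α/2 = 12.85°, tan(α/2) ≈ 0.22811, so f ≈ 33.5316 / 0.45622 ≈ 73.4981 mm.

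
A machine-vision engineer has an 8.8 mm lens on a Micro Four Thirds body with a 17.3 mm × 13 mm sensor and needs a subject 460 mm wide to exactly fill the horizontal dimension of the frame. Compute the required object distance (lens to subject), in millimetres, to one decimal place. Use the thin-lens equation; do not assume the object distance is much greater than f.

Magnification m = w/W = dᵢ/dₒ; combined with 1/f = 1/dₒ + 1/dᵢ this gives dₒ = f·(1 + W/w).
dₒ = 8.8 mm × (1 + 460/17.3) = 8.8 × 27.5896 ≈ 242.788 mm.

242.8 mm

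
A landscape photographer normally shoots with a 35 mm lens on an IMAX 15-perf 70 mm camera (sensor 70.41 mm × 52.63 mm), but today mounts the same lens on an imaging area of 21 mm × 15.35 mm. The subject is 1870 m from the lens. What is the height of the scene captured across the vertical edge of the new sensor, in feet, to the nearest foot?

2691 ft

The focal length stays 35 mm; the relevant sensor dimension is now h = 15.35 mm. Object distance dₒ = 1870 m = 1.87e+06 mm.
Thin-lens field height W = h·(dₒ − f)/f = 15.35 × (1.87e+06 − 35)/35 ≈ 820113.221 mm = 820113.221/304.8 ft = 2690.66 ft.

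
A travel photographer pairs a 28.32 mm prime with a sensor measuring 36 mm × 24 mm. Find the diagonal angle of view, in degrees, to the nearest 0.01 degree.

Sensor diagonal = √(36² + 24²) = √1872.0000 ≈ 43.2666 mm.
Angle of view α = 2·arctan(d/2f) with d = 43.2666 mm and f = 28.32 mm.
d/2f = 0.76389; arctan(0.76389) ≈ 37.3758°, so α ≈ 74.7515°.

74.75°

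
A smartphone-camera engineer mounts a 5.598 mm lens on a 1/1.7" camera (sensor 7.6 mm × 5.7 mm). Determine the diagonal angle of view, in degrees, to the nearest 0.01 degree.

Sensor diagonal = √(7.6² + 5.7²) = √90.2500 ≈ 9.5000 mm.
Angle of view α = 2·arctan(d/2f) with d = 9.5000 mm and f = 5.598 mm.
d/2f = 0.84852; arctan(0.84852) ≈ 40.3152°, so α ≈ 80.6304°.

80.63°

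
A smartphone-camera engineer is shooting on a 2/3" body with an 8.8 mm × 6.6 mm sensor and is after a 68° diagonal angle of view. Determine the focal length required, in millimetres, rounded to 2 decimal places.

8.15 mm

Sensor diagonal = √(8.8² + 6.6²) = √121.0000 ≈ 11.0000 mm.
From α = 2·arctan(d/2f) we get f = d / (2·tan(α/2)).
With d = 11.0000 mm and α/2 = 34°, tan(α/2) ≈ 0.67451, so f ≈ 11.0000 / 1.34902 ≈ 8.1541 mm.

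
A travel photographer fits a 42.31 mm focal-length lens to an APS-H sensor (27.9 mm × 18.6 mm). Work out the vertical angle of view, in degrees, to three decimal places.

24.794°

Angle of view α = 2·arctan(h/2f) with h = 18.6 mm and f = 42.31 mm.
h/2f = 0.21981; arctan(0.21981) ≈ 12.3968°, so α ≈ 24.7937°.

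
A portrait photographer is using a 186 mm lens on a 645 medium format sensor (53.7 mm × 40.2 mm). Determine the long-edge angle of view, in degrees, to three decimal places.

Angle of view α = 2·arctan(w/2f) with w = 53.7 mm and f = 186 mm.
w/2f = 0.14435; arctan(0.14435) ≈ 8.2142°, so α ≈ 16.4284°.

16.428°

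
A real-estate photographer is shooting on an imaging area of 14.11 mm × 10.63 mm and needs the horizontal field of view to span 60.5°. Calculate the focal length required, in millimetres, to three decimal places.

12.097 mm

From α = 2·arctan(w/2f) we get f = w / (2·tan(α/2)).
With w = 14.11 mm and α/2 = 30.25°, tan(α/2) ≈ 0.58318, so f ≈ 14.11 / 1.16637 ≈ 12.0974 mm.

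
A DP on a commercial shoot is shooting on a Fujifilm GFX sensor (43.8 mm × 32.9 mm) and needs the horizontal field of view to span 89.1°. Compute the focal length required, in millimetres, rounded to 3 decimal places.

22.247 mm

From α = 2·arctan(w/2f) we get f = w / (2·tan(α/2)).
With w = 43.8 mm and α/2 = 44.55°, tan(α/2) ≈ 0.98441, so f ≈ 43.8 / 1.96883 ≈ 22.2467 mm.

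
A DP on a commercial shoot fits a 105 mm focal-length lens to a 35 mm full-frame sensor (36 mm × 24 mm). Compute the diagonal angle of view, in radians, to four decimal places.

Sensor diagonal = √(36² + 24²) = √1872.0000 ≈ 43.2666 mm.
Angle of view α = 2·arctan(d/2f) with d = 43.2666 mm and f = 105 mm.
d/2f = 0.20603; arctan(0.20603) ≈ 0.2032 rad, so α ≈ 0.4064 rad.

0.4064 rad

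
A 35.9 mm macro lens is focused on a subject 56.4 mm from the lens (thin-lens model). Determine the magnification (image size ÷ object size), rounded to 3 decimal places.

1.751×

Thin lens: 1/f = 1/dₒ + 1/dᵢ → 1/dᵢ = 1/35.9 − 1/56.4 = 0.0101247 mm⁻¹, so dᵢ ≈ 98.7688 mm.
Magnification m = dᵢ/dₒ = 98.7688/56.4 ≈ 1.75122.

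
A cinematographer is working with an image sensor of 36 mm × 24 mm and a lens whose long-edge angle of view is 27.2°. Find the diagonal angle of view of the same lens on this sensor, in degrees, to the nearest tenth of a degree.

32.4°

From the long-edge AOV: f = 36 / (2·tan(13.6°)) = 36 / 0.48385 ≈ 74.4031 mm.
Sensor diagonal = √(36² + 24²) = √1872.0000 ≈ 43.2666 mm.
Diagonal AOV = 2·arctan(43.2666 / (2 × 74.4031)) = 2·arctan(0.29076) ≈ 32.4244°.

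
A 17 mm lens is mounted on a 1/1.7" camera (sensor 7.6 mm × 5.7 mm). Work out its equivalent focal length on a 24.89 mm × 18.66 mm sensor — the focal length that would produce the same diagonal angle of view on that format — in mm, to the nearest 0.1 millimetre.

Sensor diagonal = √(7.6² + 5.7²) = √90.2500 ≈ 9.5000 mm.
Sensor diagonal = √(24.89² + 18.66²) = √967.7077 ≈ 31.1080 mm.
Equal angle of view means equal diagonal/f ratio, so f₂ = f₁ · (diagonal₂/diagonal₁) = 17 × 31.1080/9.5000.
f₂ = 17 × 3.27453 ≈ 55.667 mm.

55.7 mm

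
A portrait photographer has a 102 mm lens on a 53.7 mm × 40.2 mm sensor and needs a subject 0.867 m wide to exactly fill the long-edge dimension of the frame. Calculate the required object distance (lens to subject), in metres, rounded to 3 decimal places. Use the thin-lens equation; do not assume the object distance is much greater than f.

W: 0.867 m = 867 mm.
Magnification m = w/W = dᵢ/dₒ; combined with 1/f = 1/dₒ + 1/dᵢ this gives dₒ = f·(1 + W/w).
dₒ = 102 mm × (1 + 867/53.7) = 102 × 17.1453 ≈ 1748.816 mm = 1.74882 m.

1.749 m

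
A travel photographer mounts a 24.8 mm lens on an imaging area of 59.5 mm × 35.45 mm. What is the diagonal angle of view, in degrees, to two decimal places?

Sensor diagonal = √(59.5² + 35.45²) = √4796.9525 ≈ 69.2600 mm.
Angle of view α = 2·arctan(d/2f) with d = 69.2600 mm and f = 24.8 mm.
d/2f = 1.39637; arctan(1.39637) ≈ 54.3920°, so α ≈ 108.7839°.

108.78°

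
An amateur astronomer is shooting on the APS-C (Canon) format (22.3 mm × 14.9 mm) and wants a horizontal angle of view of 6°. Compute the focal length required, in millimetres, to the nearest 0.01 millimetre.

212.75 mm

From α = 2·arctan(w/2f) we get f = w / (2·tan(α/2)).
With w = 22.3 mm and α/2 = 3°, tan(α/2) ≈ 0.05241, so f ≈ 22.3 / 0.10482 ≈ 212.7547 mm.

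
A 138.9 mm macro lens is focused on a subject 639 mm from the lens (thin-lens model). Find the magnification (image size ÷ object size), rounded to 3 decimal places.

Thin lens: 1/f = 1/dₒ + 1/dᵢ → 1/dᵢ = 1/138.9 − 1/639 = 0.0056345 mm⁻¹, so dᵢ ≈ 177.4787 mm.
Magnification m = dᵢ/dₒ = 177.4787/639 ≈ 0.27774.

0.278×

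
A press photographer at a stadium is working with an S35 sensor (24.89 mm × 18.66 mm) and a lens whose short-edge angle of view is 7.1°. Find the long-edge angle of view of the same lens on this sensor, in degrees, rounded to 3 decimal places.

From the short-edge AOV: f = 18.66 / (2·tan(3.55°)) = 18.66 / 0.12408 ≈ 150.3902 mm.
Long-edge AOV = 2·arctan(24.89 / (2 × 150.3902)) = 2·arctan(0.08275) ≈ 9.4611°.

9.461°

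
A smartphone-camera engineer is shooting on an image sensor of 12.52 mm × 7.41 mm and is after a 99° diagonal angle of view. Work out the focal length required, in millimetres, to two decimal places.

Sensor diagonal = √(12.52² + 7.41²) = √211.6585 ≈ 14.5485 mm.
From α = 2·arctan(d/2f) we get f = d / (2·tan(α/2)).
With d = 14.5485 mm and α/2 = 49.5°, tan(α/2) ≈ 1.17085, so f ≈ 14.5485 / 2.34170 ≈ 6.2128 mm.

6.21 mm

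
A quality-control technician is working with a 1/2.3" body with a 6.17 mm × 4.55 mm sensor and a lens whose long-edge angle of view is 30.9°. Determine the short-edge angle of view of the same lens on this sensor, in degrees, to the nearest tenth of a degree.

23.0°

From the long-edge AOV: f = 6.17 / (2·tan(15.45°)) = 6.17 / 0.55277 ≈ 11.1620 mm.
Short-edge AOV = 2·arctan(4.55 / (2 × 11.1620)) = 2·arctan(0.20382) ≈ 23.0401°.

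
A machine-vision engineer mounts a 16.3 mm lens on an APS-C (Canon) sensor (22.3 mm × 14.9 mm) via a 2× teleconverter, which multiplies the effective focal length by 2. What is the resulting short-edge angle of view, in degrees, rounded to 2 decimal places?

25.75°

Effective focal length f = 16.3 × 2 = 32.6 mm.
α = 2·arctan(14.9 / (2 × 32.6)) = 2·arctan(0.22853) ≈ 25.7452°.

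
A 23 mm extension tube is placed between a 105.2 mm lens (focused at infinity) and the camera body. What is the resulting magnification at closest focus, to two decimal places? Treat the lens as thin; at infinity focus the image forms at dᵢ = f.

The tube moves the image plane from f to f + e, so dᵢ = 105.2 + 23 = 128.2 mm. Focus is achieved when 1/f = 1/dₒ + 1/dᵢ, giving dₒ = 1/(1/f − 1/(f+e)).
Magnification m = dᵢ/dₒ = (f+e)·(1/f − 1/(f+e)) = e/f = 23/105.2 ≈ 0.2186.

0.22×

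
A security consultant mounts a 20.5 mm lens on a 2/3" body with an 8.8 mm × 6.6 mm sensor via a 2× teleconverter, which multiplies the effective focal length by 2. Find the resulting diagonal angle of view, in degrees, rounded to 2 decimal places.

15.28°

Effective focal length f = 20.5 × 2 = 41 mm.
Sensor diagonal = √(8.8² + 6.6²) = √121.0000 ≈ 11.0000 mm.
α = 2·arctan(11.000 / (2 × 41)) = 2·arctan(0.13415) ≈ 15.2808°.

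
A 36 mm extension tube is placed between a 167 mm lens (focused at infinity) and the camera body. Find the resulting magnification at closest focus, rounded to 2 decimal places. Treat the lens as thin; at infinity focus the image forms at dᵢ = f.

The tube moves the image plane from f to f + e, so dᵢ = 167 + 36 = 203 mm. Focus is achieved when 1/f = 1/dₒ + 1/dᵢ, giving dₒ = 1/(1/f − 1/(f+e)).
Magnification m = dᵢ/dₒ = (f+e)·(1/f − 1/(f+e)) = e/f = 36/167 ≈ 0.2156.

0.22×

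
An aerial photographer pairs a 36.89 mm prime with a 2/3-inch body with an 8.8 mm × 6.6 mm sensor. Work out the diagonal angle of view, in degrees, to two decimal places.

16.96°

Sensor diagonal = √(8.8² + 6.6²) = √121.0000 ≈ 11.0000 mm.
Angle of view α = 2·arctan(d/2f) with d = 11.0000 mm and f = 36.89 mm.
d/2f = 0.14909; arctan(0.14909) ≈ 8.4799°, so α ≈ 16.9597°.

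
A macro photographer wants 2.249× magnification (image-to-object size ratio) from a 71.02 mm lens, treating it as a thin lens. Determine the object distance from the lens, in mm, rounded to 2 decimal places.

With m = dᵢ/dₒ and 1/f = 1/dₒ + 1/dᵢ, substituting dᵢ = m·dₒ gives 1/f = (1 + 1/m)/dₒ, hence dₒ = f·(1 + 1/m).
dₒ = 71.02 × (1 + 1/2.249) = 71.02 × 1.44464 ≈ 102.598 mm.

102.60 mm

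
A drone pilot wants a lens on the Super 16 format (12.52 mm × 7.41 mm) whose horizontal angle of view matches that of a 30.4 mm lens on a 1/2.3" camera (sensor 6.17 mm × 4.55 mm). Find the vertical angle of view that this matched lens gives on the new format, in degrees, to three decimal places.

Equal horizontal AOV ⇒ f₂ = f₁ · 12.52/6.17 = 30.4 × 2.02917 ≈ 61.6869 mm.
Vertical AOV on the new format = 2·arctan(7.41 / (2 × 61.6869)) = 2·arctan(0.06006) ≈ 6.8743°.

6.874°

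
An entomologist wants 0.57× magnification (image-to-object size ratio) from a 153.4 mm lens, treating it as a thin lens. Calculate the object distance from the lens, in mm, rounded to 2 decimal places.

422.52 mm

With m = dᵢ/dₒ and 1/f = 1/dₒ + 1/dᵢ, substituting dᵢ = m·dₒ gives 1/f = (1 + 1/m)/dₒ, hence dₒ = f·(1 + 1/m).
dₒ = 153.4 × (1 + 1/0.57) = 153.4 × 2.75439 ≈ 422.523 mm.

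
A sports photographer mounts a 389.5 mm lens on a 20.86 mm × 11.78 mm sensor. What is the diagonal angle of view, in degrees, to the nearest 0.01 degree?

Sensor diagonal = √(20.86² + 11.78²) = √573.9080 ≈ 23.9564 mm.
Angle of view α = 2·arctan(d/2f) with d = 23.9564 mm and f = 389.5 mm.
d/2f = 0.03075; arctan(0.03075) ≈ 1.7614°, so α ≈ 3.5229°.

3.52°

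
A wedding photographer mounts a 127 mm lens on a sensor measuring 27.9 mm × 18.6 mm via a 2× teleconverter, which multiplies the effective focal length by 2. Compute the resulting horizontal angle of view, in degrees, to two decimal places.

6.29°

Effective focal length f = 127 × 2 = 254 mm.
α = 2·arctan(27.9 / (2 × 254)) = 2·arctan(0.05492) ≈ 6.2872°.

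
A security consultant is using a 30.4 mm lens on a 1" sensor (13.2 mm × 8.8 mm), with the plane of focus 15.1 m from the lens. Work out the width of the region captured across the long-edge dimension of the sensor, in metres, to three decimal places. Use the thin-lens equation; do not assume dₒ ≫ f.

dₒ: 15.1 m = 15100 mm.
Similar triangles through the lens centre give W/dₒ = w/dᵢ; with 1/f = 1/dₒ + 1/dᵢ this gives W = w·(dₒ − f)/f.
W = 13.2 mm × (15100 − 30.4) / 30.4 = 13.2 × 495.7105 ≈ 6543.379 mm = 6.54338 m.

6.543 m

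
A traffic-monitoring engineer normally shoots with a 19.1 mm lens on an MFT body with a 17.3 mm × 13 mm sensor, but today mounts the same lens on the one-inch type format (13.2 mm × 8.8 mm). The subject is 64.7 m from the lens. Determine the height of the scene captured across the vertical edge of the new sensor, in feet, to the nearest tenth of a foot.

97.8 ft

The focal length stays 19.1 mm; the relevant sensor dimension is now h = 8.8 mm. Object distance dₒ = 64.7 m = 64700 mm.
Thin-lens field height W = h·(dₒ − f)/f = 8.8 × (64700 − 19.1)/19.1 ≈ 29800.624 mm = 29800.624/304.8 ft = 97.7711 ft.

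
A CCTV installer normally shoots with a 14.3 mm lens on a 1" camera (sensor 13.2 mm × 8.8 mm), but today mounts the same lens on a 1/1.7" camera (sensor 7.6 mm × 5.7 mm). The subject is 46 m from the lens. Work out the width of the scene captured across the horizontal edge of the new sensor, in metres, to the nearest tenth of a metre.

The focal length stays 14.3 mm; the relevant sensor dimension is now w = 7.6 mm. Object distance dₒ = 46 m = 46000 mm.
Thin-lens field width W = w·(dₒ − f)/f = 7.6 × (46000 − 14.3)/14.3 ≈ 24439.952 mm = 24.44 m.

24.4 m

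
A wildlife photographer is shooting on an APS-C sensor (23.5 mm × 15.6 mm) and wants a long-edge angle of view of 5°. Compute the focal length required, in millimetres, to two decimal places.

269.12 mm

From α = 2·arctan(w/2f) we get f = w / (2·tan(α/2)).
With w = 23.5 mm and α/2 = 2.5°, tan(α/2) ≈ 0.04366, so f ≈ 23.5 / 0.08732 ≈ 269.1192 mm.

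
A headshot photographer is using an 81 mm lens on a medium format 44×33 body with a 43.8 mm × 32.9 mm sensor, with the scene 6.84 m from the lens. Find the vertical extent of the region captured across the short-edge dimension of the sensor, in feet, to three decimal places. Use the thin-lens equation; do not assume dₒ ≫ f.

9.007 ft

dₒ: 6.84 m = 6840 mm.
Similar triangles through the lens centre give W/dₒ = h/dᵢ; with 1/f = 1/dₒ + 1/dᵢ this gives W = h·(dₒ − f)/f.
W = 32.9 mm × (6840 − 81) / 81 = 32.9 × 83.4444 ≈ 2745.322 mm = 2745.322/304.8 ft = 9.00696 ft.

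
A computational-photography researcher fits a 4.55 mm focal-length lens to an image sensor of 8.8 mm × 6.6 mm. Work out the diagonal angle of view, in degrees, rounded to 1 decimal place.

100.8°

Sensor diagonal = √(8.8² + 6.6²) = √121.0000 ≈ 11.0000 mm.
Angle of view α = 2·arctan(d/2f) with d = 11.0000 mm and f = 4.55 mm.
d/2f = 1.20879; arctan(1.20879) ≈ 50.4000°, so α ≈ 100.7999°.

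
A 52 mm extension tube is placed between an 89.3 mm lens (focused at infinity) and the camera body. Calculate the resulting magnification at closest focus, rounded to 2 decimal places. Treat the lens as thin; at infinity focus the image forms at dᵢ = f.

The tube moves the image plane from f to f + e, so dᵢ = 89.3 + 52 = 141.3 mm. Focus is achieved when 1/f = 1/dₒ + 1/dᵢ, giving dₒ = 1/(1/f − 1/(f+e)).
Magnification m = dᵢ/dₒ = (f+e)·(1/f − 1/(f+e)) = e/f = 52/89.3 ≈ 0.5823.

0.58×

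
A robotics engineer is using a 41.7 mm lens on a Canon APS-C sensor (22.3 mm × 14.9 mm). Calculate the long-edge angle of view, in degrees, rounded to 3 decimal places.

Angle of view α = 2·arctan(w/2f) with w = 22.3 mm and f = 41.7 mm.
w/2f = 0.26739; arctan(0.26739) ≈ 14.9699°, so α ≈ 29.9398°.

29.940°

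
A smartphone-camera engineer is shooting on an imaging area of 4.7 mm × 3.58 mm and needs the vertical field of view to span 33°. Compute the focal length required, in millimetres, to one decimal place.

6.0 mm

From α = 2·arctan(h/2f) we get f = h / (2·tan(α/2)).
With h = 3.58 mm and α/2 = 16.5°, tan(α/2) ≈ 0.29621, so f ≈ 3.58 / 0.59243 ≈ 6.0429 mm.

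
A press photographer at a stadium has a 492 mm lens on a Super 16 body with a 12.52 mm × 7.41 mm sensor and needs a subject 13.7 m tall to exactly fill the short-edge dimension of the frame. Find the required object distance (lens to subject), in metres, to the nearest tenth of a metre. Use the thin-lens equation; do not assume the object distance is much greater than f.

910.1 m

W: 13.7 m = 13700 mm.
Magnification m = h/W = dᵢ/dₒ; combined with 1/f = 1/dₒ + 1/dᵢ this gives dₒ = f·(1 + W/h).
dₒ = 492 mm × (1 + 13700/7.41) = 492 × 1849.8529 ≈ 910127.628 mm = 910.128 m.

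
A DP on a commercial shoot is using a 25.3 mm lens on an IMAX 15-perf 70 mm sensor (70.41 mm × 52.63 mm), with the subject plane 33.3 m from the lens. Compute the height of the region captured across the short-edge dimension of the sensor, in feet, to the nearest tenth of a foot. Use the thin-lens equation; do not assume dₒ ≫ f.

227.1 ft

dₒ: 33.3 m = 33300 mm.
Similar triangles through the lens centre give W/dₒ = h/dᵢ; with 1/f = 1/dₒ + 1/dᵢ this gives W = h·(dₒ − f)/f.
W = 52.63 mm × (33300 − 25.3) / 25.3 = 52.63 × 1315.2055 ≈ 69219.267 mm = 69219.267/304.8 ft = 227.097 ft.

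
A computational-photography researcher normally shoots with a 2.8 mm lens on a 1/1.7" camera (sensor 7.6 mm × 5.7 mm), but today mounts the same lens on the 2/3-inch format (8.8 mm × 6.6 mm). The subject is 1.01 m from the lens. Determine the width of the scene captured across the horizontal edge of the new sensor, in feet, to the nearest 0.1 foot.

10.4 ft

The focal length stays 2.8 mm; the relevant sensor dimension is now w = 8.8 mm. Object distance dₒ = 1.01 m = 1010 mm.
Thin-lens field width W = w·(dₒ − f)/f = 8.8 × (1010 − 2.8)/2.8 ≈ 3165.486 mm = 3165.486/304.8 ft = 10.3855 ft.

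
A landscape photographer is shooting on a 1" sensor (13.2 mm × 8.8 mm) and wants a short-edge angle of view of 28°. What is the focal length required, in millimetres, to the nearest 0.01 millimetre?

17.65 mm

From α = 2·arctan(h/2f) we get f = h / (2·tan(α/2)).
With h = 8.8 mm and α/2 = 14°, tan(α/2) ≈ 0.24933, so f ≈ 8.8 / 0.49866 ≈ 17.6474 mm.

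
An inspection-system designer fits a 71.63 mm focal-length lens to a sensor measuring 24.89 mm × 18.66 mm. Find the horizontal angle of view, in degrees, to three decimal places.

19.712°

Angle of view α = 2·arctan(w/2f) with w = 24.89 mm and f = 71.63 mm.
w/2f = 0.17374; arctan(0.17374) ≈ 9.8562°, so α ≈ 19.7124°.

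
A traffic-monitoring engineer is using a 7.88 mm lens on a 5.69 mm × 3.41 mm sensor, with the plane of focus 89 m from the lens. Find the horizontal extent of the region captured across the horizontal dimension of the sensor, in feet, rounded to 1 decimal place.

dₒ: 89 m = 89000 mm.
Similar triangles through the lens centre give W/dₒ = w/dᵢ; with 1/f = 1/dₒ + 1/dᵢ this gives W = w·(dₒ − f)/f.
W = 5.69 mm × (89000 − 7.88) / 7.88 = 5.69 × 11293.4162 ≈ 64259.538 mm = 64259.538/304.8 ft = 210.825 ft.

210.8 ft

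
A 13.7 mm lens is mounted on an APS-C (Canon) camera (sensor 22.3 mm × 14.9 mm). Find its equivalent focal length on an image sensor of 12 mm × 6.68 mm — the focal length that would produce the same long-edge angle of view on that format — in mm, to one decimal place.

Equal angle of view means equal width/f ratio, so f₂ = f₁ · (width₂/width₁) = 13.7 × 12/22.3.
f₂ = 13.7 × 0.53812 ≈ 7.372 mm.

7.4 mm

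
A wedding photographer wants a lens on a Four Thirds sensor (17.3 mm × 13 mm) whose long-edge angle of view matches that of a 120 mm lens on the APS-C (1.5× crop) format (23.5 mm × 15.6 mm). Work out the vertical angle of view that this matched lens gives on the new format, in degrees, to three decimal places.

Equal long-edge AOV ⇒ f₂ = f₁ · 17.3/23.5 = 120 × 0.73617 ≈ 88.3404 mm.
Vertical AOV on the new format = 2·arctan(13 / (2 × 88.3404)) = 2·arctan(0.07358) ≈ 8.4164°.

8.416°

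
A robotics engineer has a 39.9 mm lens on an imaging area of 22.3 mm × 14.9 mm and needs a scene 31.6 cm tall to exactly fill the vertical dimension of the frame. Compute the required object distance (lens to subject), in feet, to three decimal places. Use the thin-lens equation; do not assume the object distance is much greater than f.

W: 31.6 cm = 316 mm.
Magnification m = h/W = dᵢ/dₒ; combined with 1/f = 1/dₒ + 1/dᵢ this gives dₒ = f·(1 + W/h).
dₒ = 39.9 mm × (1 + 316/14.9) = 39.9 × 22.2081 ≈ 886.101 mm = 886.101/304.8 ft = 2.90716 ft.

2.907 ft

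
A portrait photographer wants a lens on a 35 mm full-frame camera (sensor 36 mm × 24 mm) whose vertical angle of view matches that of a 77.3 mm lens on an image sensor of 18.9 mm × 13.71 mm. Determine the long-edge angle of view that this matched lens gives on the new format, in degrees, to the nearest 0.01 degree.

15.15°

Equal vertical AOV ⇒ f₂ = f₁ · 24/13.71 = 77.3 × 1.75055 ≈ 135.3173 mm.
Long-edge AOV on the new format = 2·arctan(36 / (2 × 135.3173)) = 2·arctan(0.13302) ≈ 15.1541°.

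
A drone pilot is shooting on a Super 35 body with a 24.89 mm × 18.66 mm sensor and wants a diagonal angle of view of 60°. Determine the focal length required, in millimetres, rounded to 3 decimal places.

Sensor diagonal = √(24.89² + 18.66²) = √967.7077 ≈ 31.1080 mm.
From α = 2·arctan(d/2f) we get f = d / (2·tan(α/2)).
With d = 31.1080 mm and α/2 = 30°, tan(α/2) ≈ 0.57735, so f ≈ 31.1080 / 1.15470 ≈ 26.9403 mm.

26.940 mm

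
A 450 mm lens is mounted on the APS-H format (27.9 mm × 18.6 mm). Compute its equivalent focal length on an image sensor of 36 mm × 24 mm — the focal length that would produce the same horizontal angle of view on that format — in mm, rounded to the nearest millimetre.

581 mm

Equal angle of view means equal width/f ratio, so f₂ = f₁ · (width₂/width₁) = 450 × 36/27.9.
f₂ = 450 × 1.29032 ≈ 580.645 mm.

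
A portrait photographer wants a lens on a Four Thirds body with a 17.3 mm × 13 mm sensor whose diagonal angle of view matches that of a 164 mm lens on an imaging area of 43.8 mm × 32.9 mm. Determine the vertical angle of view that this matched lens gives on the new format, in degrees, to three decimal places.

11.459°

Sensor diagonal = √(43.8² + 32.9²) = √3000.8500 ≈ 54.7800 mm.
Sensor diagonal = √(17.3² + 13²) = √468.2900 ≈ 21.6400 mm.
Equal diagonal AOV ⇒ f₂ = f₁ · 21.6400/54.7800 = 164 × 0.39503 ≈ 64.7857 mm.
Vertical AOV on the new format = 2·arctan(13 / (2 × 64.7857)) = 2·arctan(0.10033) ≈ 11.4587°.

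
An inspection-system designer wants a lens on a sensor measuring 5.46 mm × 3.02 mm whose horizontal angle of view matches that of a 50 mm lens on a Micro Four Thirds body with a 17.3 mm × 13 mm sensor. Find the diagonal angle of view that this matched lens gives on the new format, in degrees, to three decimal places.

Equal horizontal AOV ⇒ f₂ = f₁ · 5.46/17.3 = 50 × 0.31561 ≈ 15.7803 mm.
Sensor diagonal = √(5.46² + 3.02²) = √38.9320 ≈ 6.2396 mm.
Diagonal AOV on the new format = 2·arctan(6.2396 / (2 × 15.7803)) = 2·arctan(0.19770) ≈ 22.3663°.

22.366°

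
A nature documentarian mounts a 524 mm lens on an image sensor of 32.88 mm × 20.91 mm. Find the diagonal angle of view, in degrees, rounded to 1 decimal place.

4.3°

Sensor diagonal = √(32.88² + 20.91²) = √1518.3225 ≈ 38.9657 mm.
Angle of view α = 2·arctan(d/2f) with d = 38.9657 mm and f = 524 mm.
d/2f = 0.03718; arctan(0.03718) ≈ 2.1293°, so α ≈ 4.2587°.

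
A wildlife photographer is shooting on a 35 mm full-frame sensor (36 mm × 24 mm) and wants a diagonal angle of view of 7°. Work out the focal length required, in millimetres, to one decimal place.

353.7 mm

Sensor diagonal = √(36² + 24²) = √1872.0000 ≈ 43.2666 mm.
From α = 2·arctan(d/2f) we get f = d / (2·tan(α/2)).
With d = 43.2666 mm and α/2 = 3.5°, tan(α/2) ≈ 0.06116, so f ≈ 43.2666 / 0.12233 ≈ 353.7015 mm.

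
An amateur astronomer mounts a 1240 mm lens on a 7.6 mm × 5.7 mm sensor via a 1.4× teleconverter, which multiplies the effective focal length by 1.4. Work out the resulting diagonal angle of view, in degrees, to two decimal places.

0.31°

Effective focal length f = 1240 × 1.4 = 1736 mm.
Sensor diagonal = √(7.6² + 5.7²) = √90.2500 ≈ 9.5000 mm.
α = 2·arctan(9.500 / (2 × 1736)) = 2·arctan(0.00274) ≈ 0.3135°.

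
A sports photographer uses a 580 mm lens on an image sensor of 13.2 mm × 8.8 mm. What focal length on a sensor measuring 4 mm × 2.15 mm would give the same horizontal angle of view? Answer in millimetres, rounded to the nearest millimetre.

176 mm

Equal angle of view means equal width/f ratio, so f₂ = f₁ · (width₂/width₁) = 580 × 4/13.2.
f₂ = 580 × 0.30303 ≈ 175.758 mm.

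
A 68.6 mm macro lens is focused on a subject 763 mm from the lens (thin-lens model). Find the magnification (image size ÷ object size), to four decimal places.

Thin lens: 1/f = 1/dₒ + 1/dᵢ → 1/dᵢ = 1/68.6 − 1/763 = 0.0132666 mm⁻¹, so dᵢ ≈ 75.3770 mm.
Magnification m = dᵢ/dₒ = 75.3770/763 ≈ 0.09879.

0.0988×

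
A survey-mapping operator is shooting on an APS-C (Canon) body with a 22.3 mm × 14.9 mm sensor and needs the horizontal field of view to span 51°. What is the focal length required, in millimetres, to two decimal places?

23.38 mm

From α = 2·arctan(w/2f) we get f = w / (2·tan(α/2)).
With w = 22.3 mm and α/2 = 25.5°, tan(α/2) ≈ 0.47698, so f ≈ 22.3 / 0.95395 ≈ 23.3765 mm.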